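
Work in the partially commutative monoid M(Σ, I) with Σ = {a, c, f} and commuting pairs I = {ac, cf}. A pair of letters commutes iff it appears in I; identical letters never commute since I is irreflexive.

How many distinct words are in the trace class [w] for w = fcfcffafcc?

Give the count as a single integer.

210

#0=f has no predecessor
#1=c has no predecessor
#2=f depends on [0:f]
#3=c depends on [1:c]
#4=f depends on [2:f]
#5=f depends on [4:f]
#6=a depends on [5:f]
#7=f depends on [6:a]
#8=c depends on [3:c]
#9=c depends on [8:c]
sources: [0:f, 1:c]
N(rest) = Σ N(rest − s) over sources s of rest; N(one piece) = 1:
  size 1 → [7]=1  [9]=1
  size 2 → [6,7]=1  [7,9]=2  [8,9]=1
  size 3 → [3,8,9]=1  [5,6,7]=1  [6,7,9]=3  [7,8,9]=3
  size 4 → [1,3,8,9]=1  [3,7,8,9]=4  [4,5,6,7]=1  [5,6,7,9]=4  [6,7,8,9]=6
  size 5 → [1,3,7,8,9]=5  [2,4,5,6,7]=1  [3,6,7,8,9]=10  [4,5,6,7,9]=5  [5,6,7,8,9]=10
  size 6 → [0,2,4,5,6,7]=1  [1,3,6,7,8,9]=15  [2,4,5,6,7,9]=6  [3,5,6,7,8,9]=20  [4,5,6,7,8,9]=15
  size 7 → [0,2,4,5,6,7,9]=7  [1,3,5,6,7,8,9]=35  [2,4,5,6,7,8,9]=21  [3,4,5,6,7,8,9]=35
  size 8 → [0,2,4,5,6,7,8,9]=28  [1,3,4,5,6,7,8,9]=70  [2,3,4,5,6,7,8,9]=56
  first=0(f) contributes 126
  first=1(c) contributes 84
|[w]| = 210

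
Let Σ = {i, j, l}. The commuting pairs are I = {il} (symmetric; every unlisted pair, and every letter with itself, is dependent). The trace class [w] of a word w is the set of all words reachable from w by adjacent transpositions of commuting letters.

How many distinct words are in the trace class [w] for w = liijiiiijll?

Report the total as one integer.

3

0(l) covers ∅
1(i) covers ∅
2(i) covers 1:i
3(j) covers 0:l, 2:i
4(i) covers 3:j
5(i) covers 4:i
6(i) covers 5:i
7(i) covers 6:i
8(j) covers 7:i
9(l) covers 8:j
10(l) covers 9:l
floor of heap: 0:l, 1:i
completions by unplaced set U, small U first (add the entries for U minus each lowest piece of U):
  |U|=1: {10}:1
  |U|=2: {9,10}:1
  |U|=3: {8,9,10}:1
  |U|=4: {7,8,9,10}:1
  |U|=5: {6,7,8,9,10}:1
  |U|=6: {5,6,7,8,9,10}:1
  |U|=7: {4,5,6,7,8,9,10}:1
  |U|=8: {3,4,5,6,7,8,9,10}:1
  |U|=9: {0,3,4,5,6,7,8,9,10}:1  {2,3,4,5,6,7,8,9,10}:1
  start at 0(l): 1
  start at 1(i): 2
sum over floor = 3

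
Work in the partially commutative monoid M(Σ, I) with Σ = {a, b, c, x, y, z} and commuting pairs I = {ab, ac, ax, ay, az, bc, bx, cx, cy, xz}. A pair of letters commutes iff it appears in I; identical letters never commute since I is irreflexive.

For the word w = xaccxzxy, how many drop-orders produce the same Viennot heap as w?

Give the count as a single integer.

160

#0=x has no predecessor
#1=a has no predecessor
#2=c has no predecessor
#3=c depends on [2:c]
#4=x depends on [0:x]
#5=z depends on [3:c]
#6=x depends on [4:x]
#7=y depends on [5:z, 6:x]
sources: [0:x, 1:a, 2:c]
N(rest) = Σ N(rest − s) over sources s of rest; N(one piece) = 1:
  size 1 → [1]=1  [7]=1
  size 2 → [1,7]=2  [5,7]=1  [6,7]=1
  size 3 → [1,5,7]=3  [1,6,7]=3  [3,5,7]=1  [4,6,7]=1  [5,6,7]=2
  size 4 → [0,4,6,7]=1  [1,3,5,7]=4  [1,4,6,7]=4  [1,5,6,7]=8  [2,3,5,7]=1  [3,5,6,7]=3  [4,5,6,7]=3
  size 5 → [0,1,4,6,7]=5  [0,4,5,6,7]=4  [1,2,3,5,7]=5  [1,3,5,6,7]=15  [1,4,5,6,7]=15  [2,3,5,6,7]=4  [3,4,5,6,7]=6
  size 6 → [0,1,4,5,6,7]=24  [0,3,4,5,6,7]=10  [1,2,3,5,6,7]=24  [1,3,4,5,6,7]=36  [2,3,4,5,6,7]=10
  first=0(x) contributes 70
  first=1(a) contributes 20
  first=2(c) contributes 70
|[w]| = 160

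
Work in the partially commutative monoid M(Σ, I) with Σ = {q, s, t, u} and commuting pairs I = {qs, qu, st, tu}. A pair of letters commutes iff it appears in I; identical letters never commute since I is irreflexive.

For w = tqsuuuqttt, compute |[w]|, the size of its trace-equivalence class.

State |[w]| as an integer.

210

#0=t has no predecessor
#1=q depends on [0:t]
#2=s has no predecessor
#3=u depends on [2:s]
#4=u depends on [3:u]
#5=u depends on [4:u]
#6=q depends on [1:q]
#7=t depends on [6:q]
#8=t depends on [7:t]
#9=t depends on [8:t]
sources: [0:t, 2:s]
N(rest) = Σ N(rest − s) over sources s of rest; N(one piece) = 1:
  size 1 → [5]=1  [9]=1
  size 2 → [4,5]=1  [5,9]=2  [8,9]=1
  size 3 → [3,4,5]=1  [4,5,9]=3  [5,8,9]=3  [7,8,9]=1
  size 4 → [2,3,4,5]=1  [3,4,5,9]=4  [4,5,8,9]=6  [5,7,8,9]=4  [6,7,8,9]=1
  size 5 → [1,6,7,8,9]=1  [2,3,4,5,9]=5  [3,4,5,8,9]=10  [4,5,7,8,9]=10  [5,6,7,8,9]=5
  size 6 → [0,1,6,7,8,9]=1  [1,5,6,7,8,9]=6  [2,3,4,5,8,9]=15  [3,4,5,7,8,9]=20  [4,5,6,7,8,9]=15
  size 7 → [0,1,5,6,7,8,9]=7  [1,4,5,6,7,8,9]=21  [2,3,4,5,7,8,9]=35  [3,4,5,6,7,8,9]=35
  size 8 → [0,1,4,5,6,7,8,9]=28  [1,3,4,5,6,7,8,9]=56  [2,3,4,5,6,7,8,9]=70
  first=0(t) contributes 126
  first=2(s) contributes 84
|[w]| = 210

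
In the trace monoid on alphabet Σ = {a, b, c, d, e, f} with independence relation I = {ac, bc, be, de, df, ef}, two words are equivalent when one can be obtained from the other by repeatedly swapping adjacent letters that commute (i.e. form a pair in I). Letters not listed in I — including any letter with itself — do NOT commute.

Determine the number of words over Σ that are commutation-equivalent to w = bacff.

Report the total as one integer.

3

drop 0:b onto floor
drop 1:a onto {0:b}
drop 2:c onto floor
drop 3:f onto {1:a, 2:c}
drop 4:f onto {3:f}
ground layer = {0:b, 2:c}
drop-orders for the pieces not yet dropped (sum over which currently-grounded one goes next):
  1 to go: {4} 1
  2 to go: {3,4} 1
  3 to go: {1,3,4} 1  {2,3,4} 1
  if 0:b drops first: 2 orders
  if 2:c drops first: 1 orders
heap linearizations: 3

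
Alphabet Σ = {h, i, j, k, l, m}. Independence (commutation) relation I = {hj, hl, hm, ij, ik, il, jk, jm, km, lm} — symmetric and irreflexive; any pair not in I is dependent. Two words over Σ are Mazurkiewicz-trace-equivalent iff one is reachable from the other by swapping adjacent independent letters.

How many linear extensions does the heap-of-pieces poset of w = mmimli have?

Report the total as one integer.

6

0(m) covers ∅
1(m) covers 0:m
2(i) covers 1:m
3(m) covers 2:i
4(l) covers ∅
5(i) covers 3:m
floor of heap: 0:m, 4:l
completions by unplaced set U, small U first (add the entries for U minus each lowest piece of U):
  |U|=1: {4}:1  {5}:1
  |U|=2: {3,5}:1  {4,5}:2
  |U|=3: {2,3,5}:1  {3,4,5}:3
  |U|=4: {1,2,3,5}:1  {2,3,4,5}:4
  start at 0(m): 5
  start at 4(l): 1
sum over floor = 6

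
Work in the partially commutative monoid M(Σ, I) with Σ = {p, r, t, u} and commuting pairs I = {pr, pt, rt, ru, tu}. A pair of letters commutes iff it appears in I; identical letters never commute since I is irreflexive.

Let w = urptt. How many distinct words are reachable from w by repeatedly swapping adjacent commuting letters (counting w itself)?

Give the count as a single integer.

0(u) covers ∅
1(r) covers ∅
2(p) covers 0:u
3(t) covers ∅
4(t) covers 3:t
floor of heap: 0:u, 1:r, 3:t
completions by unplaced set U, small U first (add the entries for U minus each lowest piece of U):
  |U|=1: {1}:1  {2}:1  {4}:1
  |U|=2: {0,2}:1  {1,2}:2  {1,4}:2  {2,4}:2  {3,4}:1
  |U|=3: {0,1,2}:3  {0,2,4}:3  {1,2,4}:6  {1,3,4}:3  {2,3,4}:3
  start at 0(u): 12
  start at 1(r): 6
  start at 3(t): 12
sum over floor = 30

30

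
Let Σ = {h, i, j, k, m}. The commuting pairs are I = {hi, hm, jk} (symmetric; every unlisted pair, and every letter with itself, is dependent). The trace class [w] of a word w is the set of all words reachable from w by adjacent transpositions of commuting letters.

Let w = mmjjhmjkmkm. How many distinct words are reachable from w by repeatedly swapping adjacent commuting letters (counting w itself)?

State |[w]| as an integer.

4

0(m) covers ∅
1(m) covers 0:m
2(j) covers 1:m
3(j) covers 2:j
4(h) covers 3:j
5(m) covers 3:j
6(j) covers 4:h, 5:m
7(k) covers 4:h, 5:m
8(m) covers 6:j, 7:k
9(k) covers 8:m
10(m) covers 9:k
floor of heap: 0:m
completions by unplaced set U, small U first (add the entries for U minus each lowest piece of U):
  |U|=1: {10}:1
  |U|=2: {9,10}:1
  |U|=3: {8,9,10}:1
  |U|=4: {6,8,9,10}:1  {7,8,9,10}:1
  |U|=5: {6,7,8,9,10}:2
  |U|=6: {4,6,7,8,9,10}:2  {5,6,7,8,9,10}:2
  |U|=7: {4,5,6,7,8,9,10}:4
  |U|=8: {3,4,5,6,7,8,9,10}:4
  |U|=9: {2,3,4,5,6,7,8,9,10}:4
  start at 0(m): 4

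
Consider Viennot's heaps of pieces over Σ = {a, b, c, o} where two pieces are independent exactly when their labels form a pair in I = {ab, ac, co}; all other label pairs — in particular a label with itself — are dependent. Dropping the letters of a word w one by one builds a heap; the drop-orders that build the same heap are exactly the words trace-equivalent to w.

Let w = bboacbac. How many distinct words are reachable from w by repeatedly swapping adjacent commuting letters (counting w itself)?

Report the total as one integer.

16

#0=b has no predecessor
#1=b depends on [0:b]
#2=o depends on [1:b]
#3=a depends on [2:o]
#4=c depends on [1:b]
#5=b depends on [2:o, 4:c]
#6=a depends on [3:a]
#7=c depends on [5:b]
sources: [0:b]
N(rest) = Σ N(rest − s) over sources s of rest; N(one piece) = 1:
  size 1 → [6]=1  [7]=1
  size 2 → [3,6]=1  [5,7]=1  [6,7]=2
  size 3 → [3,6,7]=3  [4,5,7]=1  [5,6,7]=3
  size 4 → [3,5,6,7]=6  [4,5,6,7]=4
  size 5 → [2,3,5,6,7]=6  [3,4,5,6,7]=10
  size 6 → [2,3,4,5,6,7]=16
  first=0(b) contributes 16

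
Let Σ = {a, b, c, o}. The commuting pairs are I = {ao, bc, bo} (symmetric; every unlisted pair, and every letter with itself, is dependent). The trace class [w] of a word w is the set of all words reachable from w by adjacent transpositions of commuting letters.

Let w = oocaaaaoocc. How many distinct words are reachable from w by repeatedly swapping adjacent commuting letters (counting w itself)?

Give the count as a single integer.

0(o) covers ∅
1(o) covers 0:o
2(c) covers 1:o
3(a) covers 2:c
4(a) covers 3:a
5(a) covers 4:a
6(a) covers 5:a
7(o) covers 2:c
8(o) covers 7:o
9(c) covers 6:a, 8:o
10(c) covers 9:c
floor of heap: 0:o
completions by unplaced set U, small U first (add the entries for U minus each lowest piece of U):
  |U|=1: {10}:1
  |U|=2: {9,10}:1
  |U|=3: {6,9,10}:1  {8,9,10}:1
  |U|=4: {5,6,9,10}:1  {6,8,9,10}:2  {7,8,9,10}:1
  |U|=5: {4,5,6,9,10}:1  {5,6,8,9,10}:3  {6,7,8,9,10}:3
  |U|=6: {3,4,5,6,9,10}:1  {4,5,6,8,9,10}:4  {5,6,7,8,9,10}:6
  |U|=7: {3,4,5,6,8,9,10}:5  {4,5,6,7,8,9,10}:10
  |U|=8: {3,4,5,6,7,8,9,10}:15
  |U|=9: {2,3,4,5,6,7,8,9,10}:15
  start at 0(o): 15

15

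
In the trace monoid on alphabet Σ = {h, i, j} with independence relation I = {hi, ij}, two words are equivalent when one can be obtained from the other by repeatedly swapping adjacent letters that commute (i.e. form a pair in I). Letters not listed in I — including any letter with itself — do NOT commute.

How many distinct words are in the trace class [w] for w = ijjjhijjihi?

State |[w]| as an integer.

330

piece 0:i — minimal
piece 1:j — minimal
piece 2:j rests on {1:j}
piece 3:j rests on {2:j}
piece 4:h rests on {3:j}
piece 5:i rests on {0:i}
piece 6:j rests on {4:h}
piece 7:j rests on {6:j}
piece 8:i rests on {5:i}
piece 9:h rests on {7:j}
piece 10:i rests on {8:i}
minimal pieces: {0:i, 1:j}
ways to finish when only these pieces remain (= sum over removing one remaining piece with nothing left below it):
  1 left: {9}→1  {10}→1
  2 left: {7,9}→1  {8,10}→1  {9,10}→2
  3 left: {5,8,10}→1  {6,7,9}→1  {7,9,10}→3  {8,9,10}→3
  4 left: {0,5,8,10}→1  {4,6,7,9}→1  {5,8,9,10}→4  {6,7,9,10}→4  {7,8,9,10}→6
  5 left: {0,5,8,9,10}→5  {3,4,6,7,9}→1  {4,6,7,9,10}→5  {5,7,8,9,10}→10  {6,7,8,9,10}→10
  6 left: {0,5,7,8,9,10}→15  {2,3,4,6,7,9}→1  {3,4,6,7,9,10}→6  {4,6,7,8,9,10}→15  {5,6,7,8,9,10}→20
  7 left: {0,5,6,7,8,9,10}→35  {1,2,3,4,6,7,9}→1  {2,3,4,6,7,9,10}→7  {3,4,6,7,8,9,10}→21  {4,5,6,7,8,9,10}→35
  8 left: {0,4,5,6,7,8,9,10}→70  {1,2,3,4,6,7,9,10}→8  {2,3,4,6,7,8,9,10}→28  {3,4,5,6,7,8,9,10}→56
  9 left: {0,3,4,5,6,7,8,9,10}→126  {1,2,3,4,6,7,8,9,10}→36  {2,3,4,5,6,7,8,9,10}→84
  placing 0:i first → 120 extensions
  placing 1:j first → 210 extensions
total linear extensions = 330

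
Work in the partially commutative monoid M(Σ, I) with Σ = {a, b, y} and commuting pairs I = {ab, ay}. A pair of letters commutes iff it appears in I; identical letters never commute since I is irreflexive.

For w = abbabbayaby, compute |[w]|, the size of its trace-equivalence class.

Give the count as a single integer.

330

piece 0:a — minimal
piece 1:b — minimal
piece 2:b rests on {1:b}
piece 3:a rests on {0:a}
piece 4:b rests on {2:b}
piece 5:b rests on {4:b}
piece 6:a rests on {3:a}
piece 7:y rests on {5:b}
piece 8:a rests on {6:a}
piece 9:b rests on {7:y}
piece 10:y rests on {9:b}
minimal pieces: {0:a, 1:b}
ways to finish when only these pieces remain (= sum over removing one remaining piece with nothing left below it):
  1 left: {8}→1  {10}→1
  2 left: {6,8}→1  {8,10}→2  {9,10}→1
  3 left: {3,6,8}→1  {6,8,10}→3  {7,9,10}→1  {8,9,10}→3
  4 left: {0,3,6,8}→1  {3,6,8,10}→4  {5,7,9,10}→1  {6,8,9,10}→6  {7,8,9,10}→4
  5 left: {0,3,6,8,10}→5  {3,6,8,9,10}→10  {4,5,7,9,10}→1  {5,7,8,9,10}→5  {6,7,8,9,10}→10
  6 left: {0,3,6,8,9,10}→15  {2,4,5,7,9,10}→1  {3,6,7,8,9,10}→20  {4,5,7,8,9,10}→6  {5,6,7,8,9,10}→15
  7 left: {0,3,6,7,8,9,10}→35  {1,2,4,5,7,9,10}→1  {2,4,5,7,8,9,10}→7  {3,5,6,7,8,9,10}→35  {4,5,6,7,8,9,10}→21
  8 left: {0,3,5,6,7,8,9,10}→70  {1,2,4,5,7,8,9,10}→8  {2,4,5,6,7,8,9,10}→28  {3,4,5,6,7,8,9,10}→56
  9 left: {0,3,4,5,6,7,8,9,10}→126  {1,2,4,5,6,7,8,9,10}→36  {2,3,4,5,6,7,8,9,10}→84
  placing 0:a first → 120 extensions
  placing 1:b first → 210 extensions
total linear extensions = 330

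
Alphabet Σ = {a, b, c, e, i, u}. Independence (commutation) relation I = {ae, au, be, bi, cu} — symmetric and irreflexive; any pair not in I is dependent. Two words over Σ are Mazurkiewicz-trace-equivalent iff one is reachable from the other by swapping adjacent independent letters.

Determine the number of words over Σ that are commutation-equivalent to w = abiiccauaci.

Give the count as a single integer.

18

drop 0:a onto floor
drop 1:b onto {0:a}
drop 2:i onto {0:a}
drop 3:i onto {2:i}
drop 4:c onto {1:b, 3:i}
drop 5:c onto {4:c}
drop 6:a onto {5:c}
drop 7:u onto {1:b, 3:i}
drop 8:a onto {6:a}
drop 9:c onto {8:a}
drop 10:i onto {7:u, 9:c}
ground layer = {0:a}
drop-orders for the pieces not yet dropped (sum over which currently-grounded one goes next):
  1 to go: {10} 1
  2 to go: {7,10} 1  {9,10} 1
  3 to go: {7,9,10} 2  {8,9,10} 1
  4 to go: {6,8,9,10} 1  {7,8,9,10} 3
  5 to go: {5,6,8,9,10} 1  {6,7,8,9,10} 4
  6 to go: {4,5,6,8,9,10} 1  {5,6,7,8,9,10} 5
  7 to go: {4,5,6,7,8,9,10} 6
  8 to go: {1,4,5,6,7,8,9,10} 6  {3,4,5,6,7,8,9,10} 6
  9 to go: {1,3,4,5,6,7,8,9,10} 12  {2,3,4,5,6,7,8,9,10} 6
  if 0:a drops first: 18 orders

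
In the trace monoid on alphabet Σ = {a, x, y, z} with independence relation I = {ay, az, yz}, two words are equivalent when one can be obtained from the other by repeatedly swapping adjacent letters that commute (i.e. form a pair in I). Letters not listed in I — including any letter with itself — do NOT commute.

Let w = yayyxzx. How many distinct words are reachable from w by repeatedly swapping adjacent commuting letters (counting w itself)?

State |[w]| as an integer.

4

0(y) covers ∅
1(a) covers ∅
2(y) covers 0:y
3(y) covers 2:y
4(x) covers 1:a, 3:y
5(z) covers 4:x
6(x) covers 5:z
floor of heap: 0:y, 1:a
completions by unplaced set U, small U first (add the entries for U minus each lowest piece of U):
  |U|=1: {6}:1
  |U|=2: {5,6}:1
  |U|=3: {4,5,6}:1
  |U|=4: {1,4,5,6}:1  {3,4,5,6}:1
  |U|=5: {1,3,4,5,6}:2  {2,3,4,5,6}:1
  start at 0(y): 3
  start at 1(a): 1
sum over floor = 4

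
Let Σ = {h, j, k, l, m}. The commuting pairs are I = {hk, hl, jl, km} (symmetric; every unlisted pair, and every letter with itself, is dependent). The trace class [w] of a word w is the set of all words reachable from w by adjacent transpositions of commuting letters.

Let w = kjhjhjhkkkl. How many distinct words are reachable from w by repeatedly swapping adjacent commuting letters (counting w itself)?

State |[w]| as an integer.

5

0(k) covers ∅
1(j) covers 0:k
2(h) covers 1:j
3(j) covers 2:h
4(h) covers 3:j
5(j) covers 4:h
6(h) covers 5:j
7(k) covers 5:j
8(k) covers 7:k
9(k) covers 8:k
10(l) covers 9:k
floor of heap: 0:k
completions by unplaced set U, small U first (add the entries for U minus each lowest piece of U):
  |U|=1: {6}:1  {10}:1
  |U|=2: {6,10}:2  {9,10}:1
  |U|=3: {6,9,10}:3  {8,9,10}:1
  |U|=4: {6,8,9,10}:4  {7,8,9,10}:1
  |U|=5: {6,7,8,9,10}:5
  |U|=6: {5,6,7,8,9,10}:5
  |U|=7: {4,5,6,7,8,9,10}:5
  |U|=8: {3,4,5,6,7,8,9,10}:5
  |U|=9: {2,3,4,5,6,7,8,9,10}:5
  start at 0(k): 5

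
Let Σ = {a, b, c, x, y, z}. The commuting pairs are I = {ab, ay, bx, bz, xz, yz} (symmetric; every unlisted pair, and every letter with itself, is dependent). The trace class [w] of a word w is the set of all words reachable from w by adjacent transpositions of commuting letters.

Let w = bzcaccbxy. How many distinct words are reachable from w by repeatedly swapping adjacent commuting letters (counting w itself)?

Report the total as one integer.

4

piece 0:b — minimal
piece 1:z — minimal
piece 2:c rests on {0:b, 1:z}
piece 3:a rests on {2:c}
piece 4:c rests on {3:a}
piece 5:c rests on {4:c}
piece 6:b rests on {5:c}
piece 7:x rests on {5:c}
piece 8:y rests on {6:b, 7:x}
minimal pieces: {0:b, 1:z}
ways to finish when only these pieces remain (= sum over removing one remaining piece with nothing left below it):
  1 left: {8}→1
  2 left: {6,8}→1  {7,8}→1
  3 left: {6,7,8}→2
  4 left: {5,6,7,8}→2
  5 left: {4,5,6,7,8}→2
  6 left: {3,4,5,6,7,8}→2
  7 left: {2,3,4,5,6,7,8}→2
  placing 0:b first → 2 extensions
  placing 1:z first → 2 extensions
total linear extensions = 4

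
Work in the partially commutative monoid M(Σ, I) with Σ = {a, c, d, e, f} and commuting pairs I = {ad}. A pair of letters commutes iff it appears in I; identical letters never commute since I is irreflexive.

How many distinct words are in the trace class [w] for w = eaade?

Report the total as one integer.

drop 0:e onto floor
drop 1:a onto {0:e}
drop 2:a onto {1:a}
drop 3:d onto {0:e}
drop 4:e onto {2:a, 3:d}
ground layer = {0:e}
drop-orders for the pieces not yet dropped (sum over which currently-grounded one goes next):
  1 to go: {4} 1
  2 to go: {2,4} 1  {3,4} 1
  3 to go: {1,2,4} 1  {2,3,4} 2
  if 0:e drops first: 3 orders

3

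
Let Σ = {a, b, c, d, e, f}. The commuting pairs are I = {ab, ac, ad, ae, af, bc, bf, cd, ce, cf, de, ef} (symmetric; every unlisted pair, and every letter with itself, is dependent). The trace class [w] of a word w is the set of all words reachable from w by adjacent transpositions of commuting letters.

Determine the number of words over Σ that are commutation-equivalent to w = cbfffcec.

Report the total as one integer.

560

0(c) covers ∅
1(b) covers ∅
2(f) covers ∅
3(f) covers 2:f
4(f) covers 3:f
5(c) covers 0:c
6(e) covers 1:b
7(c) covers 5:c
floor of heap: 0:c, 1:b, 2:f
completions by unplaced set U, small U first (add the entries for U minus each lowest piece of U):
  |U|=1: {4}:1  {6}:1  {7}:1
  |U|=2: {1,6}:1  {3,4}:1  {4,6}:2  {4,7}:2  {5,7}:1  {6,7}:2
  |U|=3: {0,5,7}:1  {1,4,6}:3  {1,6,7}:3  {2,3,4}:1  {3,4,6}:3  {3,4,7}:3  {4,5,7}:3  {4,6,7}:6  {5,6,7}:3
  |U|=4: {0,4,5,7}:4  {0,5,6,7}:4  {1,3,4,6}:6  {1,4,6,7}:12  {1,5,6,7}:6  {2,3,4,6}:4  {2,3,4,7}:4  {3,4,5,7}:6  {3,4,6,7}:12  {4,5,6,7}:12
  |U|=5: {0,1,5,6,7}:10  {0,3,4,5,7}:10  {0,4,5,6,7}:20  {1,2,3,4,6}:10  {1,3,4,6,7}:30  {1,4,5,6,7}:30  {2,3,4,5,7}:10  {2,3,4,6,7}:20  {3,4,5,6,7}:30
  |U|=6: {0,1,4,5,6,7}:60  {0,2,3,4,5,7}:20  {0,3,4,5,6,7}:60  {1,2,3,4,6,7}:60  {1,3,4,5,6,7}:90  {2,3,4,5,6,7}:60
  start at 0(c): 210
  start at 1(b): 140
  start at 2(f): 210
sum over floor = 560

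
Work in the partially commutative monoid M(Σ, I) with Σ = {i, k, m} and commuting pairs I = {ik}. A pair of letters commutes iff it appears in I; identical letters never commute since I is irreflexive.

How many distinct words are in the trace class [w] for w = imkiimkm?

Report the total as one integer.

#0=i has no predecessor
#1=m depends on [0:i]
#2=k depends on [1:m]
#3=i depends on [1:m]
#4=i depends on [3:i]
#5=m depends on [2:k, 4:i]
#6=k depends on [5:m]
#7=m depends on [6:k]
sources: [0:i]
N(rest) = Σ N(rest − s) over sources s of rest; N(one piece) = 1:
  size 1 → [7]=1
  size 2 → [6,7]=1
  size 3 → [5,6,7]=1
  size 4 → [2,5,6,7]=1  [4,5,6,7]=1
  size 5 → [2,4,5,6,7]=2  [3,4,5,6,7]=1
  size 6 → [2,3,4,5,6,7]=3
  first=0(i) contributes 3

3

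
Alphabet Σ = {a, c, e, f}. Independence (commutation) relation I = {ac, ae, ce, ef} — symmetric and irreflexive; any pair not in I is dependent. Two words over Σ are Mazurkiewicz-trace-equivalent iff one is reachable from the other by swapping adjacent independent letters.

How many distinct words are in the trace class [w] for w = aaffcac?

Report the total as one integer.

piece 0:a — minimal
piece 1:a rests on {0:a}
piece 2:f rests on {1:a}
piece 3:f rests on {2:f}
piece 4:c rests on {3:f}
piece 5:a rests on {3:f}
piece 6:c rests on {4:c}
minimal pieces: {0:a}
ways to finish when only these pieces remain (= sum over removing one remaining piece with nothing left below it):
  1 left: {5}→1  {6}→1
  2 left: {4,6}→1  {5,6}→2
  3 left: {4,5,6}→3
  4 left: {3,4,5,6}→3
  5 left: {2,3,4,5,6}→3
  placing 0:a first → 3 extensions

3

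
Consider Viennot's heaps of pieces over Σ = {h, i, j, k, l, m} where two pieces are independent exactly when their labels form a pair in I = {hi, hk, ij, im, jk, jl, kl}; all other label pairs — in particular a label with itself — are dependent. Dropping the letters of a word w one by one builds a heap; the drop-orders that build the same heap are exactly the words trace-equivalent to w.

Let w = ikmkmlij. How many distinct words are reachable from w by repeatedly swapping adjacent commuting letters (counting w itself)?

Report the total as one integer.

0(i) covers ∅
1(k) covers 0:i
2(m) covers 1:k
3(k) covers 2:m
4(m) covers 3:k
5(l) covers 4:m
6(i) covers 5:l
7(j) covers 4:m
floor of heap: 0:i
completions by unplaced set U, small U first (add the entries for U minus each lowest piece of U):
  |U|=1: {6}:1  {7}:1
  |U|=2: {5,6}:1  {6,7}:2
  |U|=3: {5,6,7}:3
  |U|=4: {4,5,6,7}:3
  |U|=5: {3,4,5,6,7}:3
  |U|=6: {2,3,4,5,6,7}:3
  start at 0(i): 3

3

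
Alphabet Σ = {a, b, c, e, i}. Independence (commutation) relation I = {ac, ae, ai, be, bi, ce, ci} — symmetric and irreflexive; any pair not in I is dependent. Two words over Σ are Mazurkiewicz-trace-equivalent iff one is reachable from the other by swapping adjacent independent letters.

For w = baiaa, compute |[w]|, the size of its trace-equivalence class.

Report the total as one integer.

piece 0:b — minimal
piece 1:a rests on {0:b}
piece 2:i — minimal
piece 3:a rests on {1:a}
piece 4:a rests on {3:a}
minimal pieces: {0:b, 2:i}
ways to finish when only these pieces remain (= sum over removing one remaining piece with nothing left below it):
  1 left: {2}→1  {4}→1
  2 left: {2,4}→2  {3,4}→1
  3 left: {1,3,4}→1  {2,3,4}→3
  placing 0:b first → 4 extensions
  placing 2:i first → 1 extensions
total linear extensions = 5

5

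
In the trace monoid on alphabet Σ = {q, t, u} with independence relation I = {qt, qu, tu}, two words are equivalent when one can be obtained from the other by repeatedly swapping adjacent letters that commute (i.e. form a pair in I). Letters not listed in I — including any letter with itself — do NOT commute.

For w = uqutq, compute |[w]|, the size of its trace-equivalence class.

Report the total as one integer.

#0=u has no predecessor
#1=q has no predecessor
#2=u depends on [0:u]
#3=t has no predecessor
#4=q depends on [1:q]
sources: [0:u, 1:q, 3:t]
N(rest) = Σ N(rest − s) over sources s of rest; N(one piece) = 1:
  size 1 → [2]=1  [3]=1  [4]=1
  size 2 → [0,2]=1  [1,4]=1  [2,3]=2  [2,4]=2  [3,4]=2
  size 3 → [0,2,3]=3  [0,2,4]=3  [1,2,4]=3  [1,3,4]=3  [2,3,4]=6
  first=0(u) contributes 12
  first=1(q) contributes 12
  first=3(t) contributes 6
|[w]| = 30

30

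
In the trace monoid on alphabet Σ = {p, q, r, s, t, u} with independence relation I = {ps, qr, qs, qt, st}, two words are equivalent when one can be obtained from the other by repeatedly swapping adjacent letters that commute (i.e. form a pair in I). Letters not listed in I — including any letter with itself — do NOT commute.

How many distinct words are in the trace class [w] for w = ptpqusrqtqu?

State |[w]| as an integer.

drop 0:p onto floor
drop 1:t onto {0:p}
drop 2:p onto {1:t}
drop 3:q onto {2:p}
drop 4:u onto {3:q}
drop 5:s onto {4:u}
drop 6:r onto {5:s}
drop 7:q onto {4:u}
drop 8:t onto {6:r}
drop 9:q onto {7:q}
drop 10:u onto {8:t, 9:q}
ground layer = {0:p}
drop-orders for the pieces not yet dropped (sum over which currently-grounded one goes next):
  1 to go: {10} 1
  2 to go: {8,10} 1  {9,10} 1
  3 to go: {6,8,10} 1  {7,9,10} 1  {8,9,10} 2
  4 to go: {5,6,8,10} 1  {6,8,9,10} 3  {7,8,9,10} 3
  5 to go: {5,6,8,9,10} 4  {6,7,8,9,10} 6
  6 to go: {5,6,7,8,9,10} 10
  7 to go: {4,5,6,7,8,9,10} 10
  8 to go: {3,4,5,6,7,8,9,10} 10
  9 to go: {2,3,4,5,6,7,8,9,10} 10
  if 0:p drops first: 10 orders

10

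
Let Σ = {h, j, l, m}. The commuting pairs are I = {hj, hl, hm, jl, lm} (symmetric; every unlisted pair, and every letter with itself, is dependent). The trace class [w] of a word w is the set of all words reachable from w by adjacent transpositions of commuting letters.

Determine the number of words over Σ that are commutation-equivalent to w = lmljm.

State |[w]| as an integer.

0(l) covers ∅
1(m) covers ∅
2(l) covers 0:l
3(j) covers 1:m
4(m) covers 3:j
floor of heap: 0:l, 1:m
completions by unplaced set U, small U first (add the entries for U minus each lowest piece of U):
  |U|=1: {2}:1  {4}:1
  |U|=2: {0,2}:1  {2,4}:2  {3,4}:1
  |U|=3: {0,2,4}:3  {1,3,4}:1  {2,3,4}:3
  start at 0(l): 4
  start at 1(m): 6
sum over floor = 10

10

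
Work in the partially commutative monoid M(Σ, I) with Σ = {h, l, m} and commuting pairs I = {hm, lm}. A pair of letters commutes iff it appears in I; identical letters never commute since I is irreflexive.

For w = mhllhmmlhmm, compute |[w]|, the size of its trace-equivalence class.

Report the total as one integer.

0(m) covers ∅
1(h) covers ∅
2(l) covers 1:h
3(l) covers 2:l
4(h) covers 3:l
5(m) covers 0:m
6(m) covers 5:m
7(l) covers 4:h
8(h) covers 7:l
9(m) covers 6:m
10(m) covers 9:m
floor of heap: 0:m, 1:h
completions by unplaced set U, small U first (add the entries for U minus each lowest piece of U):
  |U|=1: {8}:1  {10}:1
  |U|=2: {7,8}:1  {8,10}:2  {9,10}:1
  |U|=3: {4,7,8}:1  {6,9,10}:1  {7,8,10}:3  {8,9,10}:3
  |U|=4: {3,4,7,8}:1  {4,7,8,10}:4  {5,6,9,10}:1  {6,8,9,10}:4  {7,8,9,10}:6
  |U|=5: {0,5,6,9,10}:1  {2,3,4,7,8}:1  {3,4,7,8,10}:5  {4,7,8,9,10}:10  {5,6,8,9,10}:5  {6,7,8,9,10}:10
  |U|=6: {0,5,6,8,9,10}:6  {1,2,3,4,7,8}:1  {2,3,4,7,8,10}:6  {3,4,7,8,9,10}:15  {4,6,7,8,9,10}:20  {5,6,7,8,9,10}:15
  |U|=7: {0,5,6,7,8,9,10}:21  {1,2,3,4,7,8,10}:7  {2,3,4,7,8,9,10}:21  {3,4,6,7,8,9,10}:35  {4,5,6,7,8,9,10}:35
  |U|=8: {0,4,5,6,7,8,9,10}:56  {1,2,3,4,7,8,9,10}:28  {2,3,4,6,7,8,9,10}:56  {3,4,5,6,7,8,9,10}:70
  |U|=9: {0,3,4,5,6,7,8,9,10}:126  {1,2,3,4,6,7,8,9,10}:84  {2,3,4,5,6,7,8,9,10}:126
  start at 0(m): 210
  start at 1(h): 252
sum over floor = 462

462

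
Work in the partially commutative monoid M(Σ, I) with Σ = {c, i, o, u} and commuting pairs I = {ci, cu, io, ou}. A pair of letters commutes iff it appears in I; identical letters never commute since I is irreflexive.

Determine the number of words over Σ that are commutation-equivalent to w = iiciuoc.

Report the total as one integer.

0(i) covers ∅
1(i) covers 0:i
2(c) covers ∅
3(i) covers 1:i
4(u) covers 3:i
5(o) covers 2:c
6(c) covers 5:o
floor of heap: 0:i, 2:c
completions by unplaced set U, small U first (add the entries for U minus each lowest piece of U):
  |U|=1: {4}:1  {6}:1
  |U|=2: {3,4}:1  {4,6}:2  {5,6}:1
  |U|=3: {1,3,4}:1  {2,5,6}:1  {3,4,6}:3  {4,5,6}:3
  |U|=4: {0,1,3,4}:1  {1,3,4,6}:4  {2,4,5,6}:4  {3,4,5,6}:6
  |U|=5: {0,1,3,4,6}:5  {1,3,4,5,6}:10  {2,3,4,5,6}:10
  start at 0(i): 20
  start at 2(c): 15
sum over floor = 35

35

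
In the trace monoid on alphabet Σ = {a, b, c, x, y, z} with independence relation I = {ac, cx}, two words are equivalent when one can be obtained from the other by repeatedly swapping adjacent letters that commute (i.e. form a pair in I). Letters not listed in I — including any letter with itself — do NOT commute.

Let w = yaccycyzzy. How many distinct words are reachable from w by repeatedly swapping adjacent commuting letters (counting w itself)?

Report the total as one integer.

drop 0:y onto floor
drop 1:a onto {0:y}
drop 2:c onto {0:y}
drop 3:c onto {2:c}
drop 4:y onto {1:a, 3:c}
drop 5:c onto {4:y}
drop 6:y onto {5:c}
drop 7:z onto {6:y}
drop 8:z onto {7:z}
drop 9:y onto {8:z}
ground layer = {0:y}
drop-orders for the pieces not yet dropped (sum over which currently-grounded one goes next):
  1 to go: {9} 1
  2 to go: {8,9} 1
  3 to go: {7,8,9} 1
  4 to go: {6,7,8,9} 1
  5 to go: {5,6,7,8,9} 1
  6 to go: {4,5,6,7,8,9} 1
  7 to go: {1,4,5,6,7,8,9} 1  {3,4,5,6,7,8,9} 1
  8 to go: {1,3,4,5,6,7,8,9} 2  {2,3,4,5,6,7,8,9} 1
  if 0:y drops first: 3 orders

3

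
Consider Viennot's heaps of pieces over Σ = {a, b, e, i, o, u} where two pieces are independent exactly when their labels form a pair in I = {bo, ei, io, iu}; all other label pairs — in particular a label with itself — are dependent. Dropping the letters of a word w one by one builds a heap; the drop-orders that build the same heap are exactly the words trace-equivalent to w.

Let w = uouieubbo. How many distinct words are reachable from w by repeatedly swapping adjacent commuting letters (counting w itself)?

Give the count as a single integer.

#0=u has no predecessor
#1=o depends on [0:u]
#2=u depends on [1:o]
#3=i has no predecessor
#4=e depends on [2:u]
#5=u depends on [4:e]
#6=b depends on [3:i, 5:u]
#7=b depends on [6:b]
#8=o depends on [5:u]
sources: [0:u, 3:i]
N(rest) = Σ N(rest − s) over sources s of rest; N(one piece) = 1:
  size 1 → [7]=1  [8]=1
  size 2 → [6,7]=1  [7,8]=2
  size 3 → [3,6,7]=1  [6,7,8]=3
  size 4 → [3,6,7,8]=4  [5,6,7,8]=3
  size 5 → [3,5,6,7,8]=7  [4,5,6,7,8]=3
  size 6 → [2,4,5,6,7,8]=3  [3,4,5,6,7,8]=10
  size 7 → [1,2,4,5,6,7,8]=3  [2,3,4,5,6,7,8]=13
  first=0(u) contributes 16
  first=3(i) contributes 3
|[w]| = 19

19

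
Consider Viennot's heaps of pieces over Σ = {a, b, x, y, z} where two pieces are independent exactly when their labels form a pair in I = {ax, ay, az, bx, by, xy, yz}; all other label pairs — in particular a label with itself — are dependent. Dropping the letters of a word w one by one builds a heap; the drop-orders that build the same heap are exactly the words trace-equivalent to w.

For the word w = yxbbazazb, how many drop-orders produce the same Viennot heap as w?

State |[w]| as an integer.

#0=y has no predecessor
#1=x has no predecessor
#2=b has no predecessor
#3=b depends on [2:b]
#4=a depends on [3:b]
#5=z depends on [1:x, 3:b]
#6=a depends on [4:a]
#7=z depends on [5:z]
#8=b depends on [6:a, 7:z]
sources: [0:y, 1:x, 2:b]
N(rest) = Σ N(rest − s) over sources s of rest; N(one piece) = 1:
  size 1 → [0]=1  [8]=1
  size 2 → [0,8]=2  [6,8]=1  [7,8]=1
  size 3 → [0,6,8]=3  [0,7,8]=3  [4,6,8]=1  [5,7,8]=1  [6,7,8]=2
  size 4 → [0,4,6,8]=4  [0,5,7,8]=4  [0,6,7,8]=8  [1,5,7,8]=1  [4,6,7,8]=3  [5,6,7,8]=3
  size 5 → [0,1,5,7,8]=5  [0,4,6,7,8]=15  [0,5,6,7,8]=15  [1,5,6,7,8]=4  [4,5,6,7,8]=6
  size 6 → [0,1,5,6,7,8]=24  [0,4,5,6,7,8]=36  [1,4,5,6,7,8]=10  [3,4,5,6,7,8]=6
  size 7 → [0,1,4,5,6,7,8]=70  [0,3,4,5,6,7,8]=42  [1,3,4,5,6,7,8]=16  [2,3,4,5,6,7,8]=6
  first=0(y) contributes 22
  first=1(x) contributes 48
  first=2(b) contributes 128
|[w]| = 198

198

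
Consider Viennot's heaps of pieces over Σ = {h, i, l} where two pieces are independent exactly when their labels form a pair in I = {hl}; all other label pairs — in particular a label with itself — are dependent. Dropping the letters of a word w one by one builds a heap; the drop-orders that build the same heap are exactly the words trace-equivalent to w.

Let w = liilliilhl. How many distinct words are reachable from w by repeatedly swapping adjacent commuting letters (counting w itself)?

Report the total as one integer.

drop 0:l onto floor
drop 1:i onto {0:l}
drop 2:i onto {1:i}
drop 3:l onto {2:i}
drop 4:l onto {3:l}
drop 5:i onto {4:l}
drop 6:i onto {5:i}
drop 7:l onto {6:i}
drop 8:h onto {6:i}
drop 9:l onto {7:l}
ground layer = {0:l}
drop-orders for the pieces not yet dropped (sum over which currently-grounded one goes next):
  1 to go: {8} 1  {9} 1
  2 to go: {7,9} 1  {8,9} 2
  3 to go: {7,8,9} 3
  4 to go: {6,7,8,9} 3
  5 to go: {5,6,7,8,9} 3
  6 to go: {4,5,6,7,8,9} 3
  7 to go: {3,4,5,6,7,8,9} 3
  8 to go: {2,3,4,5,6,7,8,9} 3
  if 0:l drops first: 3 orders

3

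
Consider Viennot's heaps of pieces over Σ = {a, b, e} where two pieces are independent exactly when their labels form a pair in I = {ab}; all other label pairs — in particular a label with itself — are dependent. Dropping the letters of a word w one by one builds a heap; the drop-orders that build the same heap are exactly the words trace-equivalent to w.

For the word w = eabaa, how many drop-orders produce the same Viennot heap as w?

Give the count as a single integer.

piece 0:e — minimal
piece 1:a rests on {0:e}
piece 2:b rests on {0:e}
piece 3:a rests on {1:a}
piece 4:a rests on {3:a}
minimal pieces: {0:e}
ways to finish when only these pieces remain (= sum over removing one remaining piece with nothing left below it):
  1 left: {2}→1  {4}→1
  2 left: {2,4}→2  {3,4}→1
  3 left: {1,3,4}→1  {2,3,4}→3
  placing 0:e first → 4 extensions

4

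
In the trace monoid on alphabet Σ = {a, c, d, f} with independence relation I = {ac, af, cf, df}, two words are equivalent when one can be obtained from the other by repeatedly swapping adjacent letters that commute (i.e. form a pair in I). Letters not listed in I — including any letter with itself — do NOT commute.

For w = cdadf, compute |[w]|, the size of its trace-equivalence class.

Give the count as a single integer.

5

drop 0:c onto floor
drop 1:d onto {0:c}
drop 2:a onto {1:d}
drop 3:d onto {2:a}
drop 4:f onto floor
ground layer = {0:c, 4:f}
drop-orders for the pieces not yet dropped (sum over which currently-grounded one goes next):
  1 to go: {3} 1  {4} 1
  2 to go: {2,3} 1  {3,4} 2
  3 to go: {1,2,3} 1  {2,3,4} 3
  if 0:c drops first: 4 orders
  if 4:f drops first: 1 orders
heap linearizations: 5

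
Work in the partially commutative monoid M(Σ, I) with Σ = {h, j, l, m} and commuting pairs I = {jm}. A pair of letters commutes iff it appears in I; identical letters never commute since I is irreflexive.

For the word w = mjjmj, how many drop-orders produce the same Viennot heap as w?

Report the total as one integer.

10

drop 0:m onto floor
drop 1:j onto floor
drop 2:j onto {1:j}
drop 3:m onto {0:m}
drop 4:j onto {2:j}
ground layer = {0:m, 1:j}
drop-orders for the pieces not yet dropped (sum over which currently-grounded one goes next):
  1 to go: {3} 1  {4} 1
  2 to go: {0,3} 1  {2,4} 1  {3,4} 2
  3 to go: {0,3,4} 3  {1,2,4} 1  {2,3,4} 3
  if 0:m drops first: 4 orders
  if 1:j drops first: 6 orders
heap linearizations: 10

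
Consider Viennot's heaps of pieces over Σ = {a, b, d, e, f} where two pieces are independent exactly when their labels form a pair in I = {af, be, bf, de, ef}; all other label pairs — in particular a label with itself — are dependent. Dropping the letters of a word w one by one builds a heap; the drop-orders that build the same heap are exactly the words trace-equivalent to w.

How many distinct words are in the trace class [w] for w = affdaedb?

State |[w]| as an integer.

0(a) covers ∅
1(f) covers ∅
2(f) covers 1:f
3(d) covers 0:a, 2:f
4(a) covers 3:d
5(e) covers 4:a
6(d) covers 4:a
7(b) covers 6:d
floor of heap: 0:a, 1:f
completions by unplaced set U, small U first (add the entries for U minus each lowest piece of U):
  |U|=1: {5}:1  {7}:1
  |U|=2: {5,7}:2  {6,7}:1
  |U|=3: {5,6,7}:3
  |U|=4: {4,5,6,7}:3
  |U|=5: {3,4,5,6,7}:3
  |U|=6: {0,3,4,5,6,7}:3  {2,3,4,5,6,7}:3
  start at 0(a): 3
  start at 1(f): 6
sum over floor = 9

9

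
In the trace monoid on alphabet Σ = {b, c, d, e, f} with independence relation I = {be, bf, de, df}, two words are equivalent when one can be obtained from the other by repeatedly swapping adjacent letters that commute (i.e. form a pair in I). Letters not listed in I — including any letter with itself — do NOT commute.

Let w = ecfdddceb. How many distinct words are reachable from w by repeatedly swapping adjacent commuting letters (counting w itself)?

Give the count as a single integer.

0(e) covers ∅
1(c) covers 0:e
2(f) covers 1:c
3(d) covers 1:c
4(d) covers 3:d
5(d) covers 4:d
6(c) covers 2:f, 5:d
7(e) covers 6:c
8(b) covers 6:c
floor of heap: 0:e
completions by unplaced set U, small U first (add the entries for U minus each lowest piece of U):
  |U|=1: {7}:1  {8}:1
  |U|=2: {7,8}:2
  |U|=3: {6,7,8}:2
  |U|=4: {2,6,7,8}:2  {5,6,7,8}:2
  |U|=5: {2,5,6,7,8}:4  {4,5,6,7,8}:2
  |U|=6: {2,4,5,6,7,8}:6  {3,4,5,6,7,8}:2
  |U|=7: {2,3,4,5,6,7,8}:8
  start at 0(e): 8

8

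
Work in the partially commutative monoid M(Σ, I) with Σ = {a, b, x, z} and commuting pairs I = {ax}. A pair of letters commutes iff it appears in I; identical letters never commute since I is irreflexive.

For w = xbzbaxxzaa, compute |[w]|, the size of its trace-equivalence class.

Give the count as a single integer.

piece 0:x — minimal
piece 1:b rests on {0:x}
piece 2:z rests on {1:b}
piece 3:b rests on {2:z}
piece 4:a rests on {3:b}
piece 5:x rests on {3:b}
piece 6:x rests on {5:x}
piece 7:z rests on {4:a, 6:x}
piece 8:a rests on {7:z}
piece 9:a rests on {8:a}
minimal pieces: {0:x}
ways to finish when only these pieces remain (= sum over removing one remaining piece with nothing left below it):
  1 left: {9}→1
  2 left: {8,9}→1
  3 left: {7,8,9}→1
  4 left: {4,7,8,9}→1  {6,7,8,9}→1
  5 left: {4,6,7,8,9}→2  {5,6,7,8,9}→1
  6 left: {4,5,6,7,8,9}→3
  7 left: {3,4,5,6,7,8,9}→3
  8 left: {2,3,4,5,6,7,8,9}→3
  placing 0:x first → 3 extensions

3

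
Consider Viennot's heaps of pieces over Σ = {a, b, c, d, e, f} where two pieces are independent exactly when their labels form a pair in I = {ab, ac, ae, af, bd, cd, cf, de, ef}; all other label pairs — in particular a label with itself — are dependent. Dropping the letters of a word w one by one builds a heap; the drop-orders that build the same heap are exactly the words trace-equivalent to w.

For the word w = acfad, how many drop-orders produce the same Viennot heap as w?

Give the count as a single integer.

0(a) covers ∅
1(c) covers ∅
2(f) covers ∅
3(a) covers 0:a
4(d) covers 2:f, 3:a
floor of heap: 0:a, 1:c, 2:f
completions by unplaced set U, small U first (add the entries for U minus each lowest piece of U):
  |U|=1: {1}:1  {4}:1
  |U|=2: {1,4}:2  {2,4}:1  {3,4}:1
  |U|=3: {0,3,4}:1  {1,2,4}:3  {1,3,4}:3  {2,3,4}:2
  start at 0(a): 8
  start at 1(c): 3
  start at 2(f): 4
sum over floor = 15

15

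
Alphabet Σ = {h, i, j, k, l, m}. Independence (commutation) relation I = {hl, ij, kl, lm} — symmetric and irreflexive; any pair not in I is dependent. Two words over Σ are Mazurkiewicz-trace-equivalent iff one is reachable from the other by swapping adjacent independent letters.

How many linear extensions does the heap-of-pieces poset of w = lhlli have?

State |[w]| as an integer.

0(l) covers ∅
1(h) covers ∅
2(l) covers 0:l
3(l) covers 2:l
4(i) covers 1:h, 3:l
floor of heap: 0:l, 1:h
completions by unplaced set U, small U first (add the entries for U minus each lowest piece of U):
  |U|=1: {4}:1
  |U|=2: {1,4}:1  {3,4}:1
  |U|=3: {1,3,4}:2  {2,3,4}:1
  start at 0(l): 3
  start at 1(h): 1
sum over floor = 4

4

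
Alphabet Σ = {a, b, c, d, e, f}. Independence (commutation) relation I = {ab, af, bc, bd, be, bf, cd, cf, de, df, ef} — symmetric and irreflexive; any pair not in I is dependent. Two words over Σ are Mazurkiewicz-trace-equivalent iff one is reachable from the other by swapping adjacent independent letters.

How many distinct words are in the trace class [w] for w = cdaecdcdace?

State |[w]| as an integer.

20

piece 0:c — minimal
piece 1:d — minimal
piece 2:a rests on {0:c, 1:d}
piece 3:e rests on {2:a}
piece 4:c rests on {3:e}
piece 5:d rests on {2:a}
piece 6:c rests on {4:c}
piece 7:d rests on {5:d}
piece 8:a rests on {6:c, 7:d}
piece 9:c rests on {8:a}
piece 10:e rests on {9:c}
minimal pieces: {0:c, 1:d}
ways to finish when only these pieces remain (= sum over removing one remaining piece with nothing left below it):
  1 left: {10}→1
  2 left: {9,10}→1
  3 left: {8,9,10}→1
  4 left: {6,8,9,10}→1  {7,8,9,10}→1
  5 left: {4,6,8,9,10}→1  {5,7,8,9,10}→1  {6,7,8,9,10}→2
  6 left: {3,4,6,8,9,10}→1  {4,6,7,8,9,10}→3  {5,6,7,8,9,10}→3
  7 left: {3,4,6,7,8,9,10}→4  {4,5,6,7,8,9,10}→6
  8 left: {3,4,5,6,7,8,9,10}→10
  9 left: {2,3,4,5,6,7,8,9,10}→10
  placing 0:c first → 10 extensions
  placing 1:d first → 10 extensions
total linear extensions = 20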